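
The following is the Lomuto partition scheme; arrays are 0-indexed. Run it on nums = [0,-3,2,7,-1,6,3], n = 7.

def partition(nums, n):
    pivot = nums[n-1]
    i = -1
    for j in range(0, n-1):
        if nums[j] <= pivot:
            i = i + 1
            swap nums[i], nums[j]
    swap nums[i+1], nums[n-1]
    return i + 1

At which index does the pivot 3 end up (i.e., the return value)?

pivot = nums[6] = 3; i = -1
j=0: nums[0]=0 ≤ 3 → i=0, swap nums[0],nums[0] (no change) → [0,-3,2,7,-1,6,3]
j=1: nums[1]=-3 ≤ 3 → i=1, swap nums[1],nums[1] (no change) → [0,-3,2,7,-1,6,3]
j=2: nums[2]=2 ≤ 3 → i=2, swap nums[2],nums[2] (no change) → [0,-3,2,7,-1,6,3]
j=3: nums[3]=7 > 3 → no swap
j=4: nums[4]=-1 ≤ 3 → i=3, swap nums[3],nums[4] → [0,-3,2,-1,7,6,3]
j=5: nums[5]=6 > 3 → no swap
final swap nums[4],nums[6] → [0,-3,2,-1,3,6,7]; return 4

4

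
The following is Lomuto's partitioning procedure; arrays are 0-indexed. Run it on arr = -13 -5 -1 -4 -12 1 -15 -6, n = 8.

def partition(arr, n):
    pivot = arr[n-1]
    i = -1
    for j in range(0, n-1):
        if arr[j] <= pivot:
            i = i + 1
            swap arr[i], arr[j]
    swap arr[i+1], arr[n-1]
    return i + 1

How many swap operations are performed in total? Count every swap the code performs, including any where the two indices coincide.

4

pivot=-6, i=-1
j=0: -13≤-6, i=0, swap(0,0) ⇒ -13 -5 -1 -4 -12 1 -15 -6
j=1: -5>-6, skip
j=2: -1>-6, skip
j=3: -4>-6, skip
j=4: -12≤-6, i=1, swap(1,4) ⇒ -13 -12 -1 -4 -5 1 -15 -6
j=5: 1>-6, skip
j=6: -15≤-6, i=2, swap(2,6) ⇒ -13 -12 -15 -4 -5 1 -1 -6
swap(3,7) ⇒ -13 -12 -15 -6 -5 1 -1 -4; return 3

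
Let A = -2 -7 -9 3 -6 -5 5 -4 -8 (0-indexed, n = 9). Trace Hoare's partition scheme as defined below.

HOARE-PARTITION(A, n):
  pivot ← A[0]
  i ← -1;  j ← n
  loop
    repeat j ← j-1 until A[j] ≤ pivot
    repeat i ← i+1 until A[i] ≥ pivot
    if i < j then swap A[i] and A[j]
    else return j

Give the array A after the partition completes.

-8 -7 -9 -4 -6 -5 5 3 -2

pivot = A[0] = -2; i = -1, j = 9
j→8 (A[8]=-8≤-2), i→0 (A[0]=-2≥-2); i<j, swap → -8 -7 -9 3 -6 -5 5 -4 -2
j→7 (A[7]=-4≤-2), i→3 (A[3]=3≥-2); i<j, swap → -8 -7 -9 -4 -6 -5 5 3 -2
j→5, i→6; i≥j, return j=5. A = -8 -7 -9 -4 -6 -5 5 3 -2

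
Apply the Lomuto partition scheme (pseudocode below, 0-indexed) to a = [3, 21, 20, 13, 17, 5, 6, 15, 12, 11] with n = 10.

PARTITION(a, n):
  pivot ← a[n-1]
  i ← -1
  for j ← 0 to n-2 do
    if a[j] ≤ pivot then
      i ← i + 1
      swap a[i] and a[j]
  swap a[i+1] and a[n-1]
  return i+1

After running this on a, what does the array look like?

[3, 5, 6, 11, 17, 21, 20, 15, 12, 13]

pivot = a[9] = 11; i = -1
j=0: a[0]=3 ≤ 11 → i=0, swap a[0],a[0] (no change) → [3, 21, 20, 13, 17, 5, 6, 15, 12, 11]
j=1: a[1]=21 > 11 → no swap
j=2: a[2]=20 > 11 → no swap
j=3: a[3]=13 > 11 → no swap
j=4: a[4]=17 > 11 → no swap
j=5: a[5]=5 ≤ 11 → i=1, swap a[1],a[5] → [3, 5, 20, 13, 17, 21, 6, 15, 12, 11]
j=6: a[6]=6 ≤ 11 → i=2, swap a[2],a[6] → [3, 5, 6, 13, 17, 21, 20, 15, 12, 11]
j=7: a[7]=15 > 11 → no swap
j=8: a[8]=12 > 11 → no swap
final swap a[3],a[9] → [3, 5, 6, 11, 17, 21, 20, 15, 12, 13]; return 3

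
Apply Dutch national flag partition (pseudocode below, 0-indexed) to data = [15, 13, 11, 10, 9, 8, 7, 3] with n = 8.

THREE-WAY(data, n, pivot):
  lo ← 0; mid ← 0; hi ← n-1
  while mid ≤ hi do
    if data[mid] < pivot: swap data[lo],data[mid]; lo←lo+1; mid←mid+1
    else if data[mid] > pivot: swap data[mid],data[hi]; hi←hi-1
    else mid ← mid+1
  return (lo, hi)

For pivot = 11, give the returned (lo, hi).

(5, 5)

pivot = 11; lo=0, mid=0, hi=7
data[mid]=15>11: swap data[0],data[7]; hi=6 → [3, 13, 11, 10, 9, 8, 7, 15]
data[mid]=3<11: swap data[0],data[0]; lo=1,mid=1 → [3, 13, 11, 10, 9, 8, 7, 15]
data[mid]=13>11: swap data[1],data[6]; hi=5 → [3, 7, 11, 10, 9, 8, 13, 15]
data[mid]=7<11: swap data[1],data[1]; lo=2,mid=2 → [3, 7, 11, 10, 9, 8, 13, 15]
data[mid]=11=11: mid=3
data[mid]=10<11: swap data[2],data[3]; lo=3,mid=4 → [3, 7, 10, 11, 9, 8, 13, 15]
data[mid]=9<11: swap data[3],data[4]; lo=4,mid=5 → [3, 7, 10, 9, 11, 8, 13, 15]
data[mid]=8<11: swap data[4],data[5]; lo=5,mid=6 → [3, 7, 10, 9, 8, 11, 13, 15]
end: lo=5, hi=5; data = [3, 7, 10, 9, 8, 11, 13, 15]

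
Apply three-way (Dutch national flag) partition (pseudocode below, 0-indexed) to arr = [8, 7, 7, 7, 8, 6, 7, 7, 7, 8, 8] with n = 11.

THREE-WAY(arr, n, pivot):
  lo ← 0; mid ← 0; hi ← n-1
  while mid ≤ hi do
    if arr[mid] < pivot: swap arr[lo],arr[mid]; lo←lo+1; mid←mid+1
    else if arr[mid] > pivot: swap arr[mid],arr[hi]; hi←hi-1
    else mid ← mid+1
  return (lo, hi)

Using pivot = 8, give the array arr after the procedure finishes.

pivot = 8; lo=0, mid=0, hi=10
arr[mid]=8=8: mid=1
arr[mid]=7<8: swap arr[0],arr[1]; lo=1,mid=2 → [7, 8, 7, 7, 8, 6, 7, 7, 7, 8, 8]
arr[mid]=7<8: swap arr[1],arr[2]; lo=2,mid=3 → [7, 7, 8, 7, 8, 6, 7, 7, 7, 8, 8]
arr[mid]=7<8: swap arr[2],arr[3]; lo=3,mid=4 → [7, 7, 7, 8, 8, 6, 7, 7, 7, 8, 8]
arr[mid]=8=8: mid=5
arr[mid]=6<8: swap arr[3],arr[5]; lo=4,mid=6 → [7, 7, 7, 6, 8, 8, 7, 7, 7, 8, 8]
arr[mid]=7<8: swap arr[4],arr[6]; lo=5,mid=7 → [7, 7, 7, 6, 7, 8, 8, 7, 7, 8, 8]
arr[mid]=7<8: swap arr[5],arr[7]; lo=6,mid=8 → [7, 7, 7, 6, 7, 7, 8, 8, 7, 8, 8]
arr[mid]=7<8: swap arr[6],arr[8]; lo=7,mid=9 → [7, 7, 7, 6, 7, 7, 7, 8, 8, 8, 8]
arr[mid]=8=8: mid=10
arr[mid]=8=8: mid=11
end: lo=7, hi=10; arr = [7, 7, 7, 6, 7, 7, 7, 8, 8, 8, 8]

[7, 7, 7, 6, 7, 7, 7, 8, 8, 8, 8]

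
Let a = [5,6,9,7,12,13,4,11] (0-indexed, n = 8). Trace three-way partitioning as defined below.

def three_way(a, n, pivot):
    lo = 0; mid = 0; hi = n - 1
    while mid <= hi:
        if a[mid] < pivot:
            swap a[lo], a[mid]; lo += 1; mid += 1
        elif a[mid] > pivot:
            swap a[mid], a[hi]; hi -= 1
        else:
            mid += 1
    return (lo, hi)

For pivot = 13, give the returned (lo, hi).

pivot = 13; lo=0, mid=0, hi=7
a[mid]=5<13: swap a[0],a[0]; lo=1,mid=1 → [5,6,9,7,12,13,4,11]
a[mid]=6<13: swap a[1],a[1]; lo=2,mid=2 → [5,6,9,7,12,13,4,11]
a[mid]=9<13: swap a[2],a[2]; lo=3,mid=3 → [5,6,9,7,12,13,4,11]
a[mid]=7<13: swap a[3],a[3]; lo=4,mid=4 → [5,6,9,7,12,13,4,11]
a[mid]=12<13: swap a[4],a[4]; lo=5,mid=5 → [5,6,9,7,12,13,4,11]
a[mid]=13=13: mid=6
a[mid]=4<13: swap a[5],a[6]; lo=6,mid=7 → [5,6,9,7,12,4,13,11]
a[mid]=11<13: swap a[6],a[7]; lo=7,mid=8 → [5,6,9,7,12,4,11,13]
end: lo=7, hi=7; a = [5,6,9,7,12,4,11,13]

(7, 7)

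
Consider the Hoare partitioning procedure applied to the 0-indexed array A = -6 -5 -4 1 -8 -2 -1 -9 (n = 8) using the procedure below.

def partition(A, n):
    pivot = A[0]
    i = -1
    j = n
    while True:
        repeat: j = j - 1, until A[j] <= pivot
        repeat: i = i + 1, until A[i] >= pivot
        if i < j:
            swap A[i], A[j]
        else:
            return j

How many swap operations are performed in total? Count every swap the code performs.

pivot=-6
j stops at 7 (-9), i stops at 0 (-6); swap ⇒ -9 -5 -4 1 -8 -2 -1 -6
j stops at 4 (-8), i stops at 1 (-5); swap ⇒ -9 -8 -4 1 -5 -2 -1 -6
j stops at 1, i stops at 2; i≥j ⇒ return 1. A=-9 -8 -4 1 -5 -2 -1 -6

2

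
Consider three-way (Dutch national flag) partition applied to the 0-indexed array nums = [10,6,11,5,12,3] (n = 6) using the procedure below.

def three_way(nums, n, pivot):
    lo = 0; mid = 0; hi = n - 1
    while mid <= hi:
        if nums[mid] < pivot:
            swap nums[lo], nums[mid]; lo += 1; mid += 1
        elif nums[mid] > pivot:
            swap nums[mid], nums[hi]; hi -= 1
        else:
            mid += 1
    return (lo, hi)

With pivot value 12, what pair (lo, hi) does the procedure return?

pivot = 12; lo=0, mid=0, hi=5
nums[mid]=10<12: swap nums[0],nums[0]; lo=1,mid=1 → [10,6,11,5,12,3]
nums[mid]=6<12: swap nums[1],nums[1]; lo=2,mid=2 → [10,6,11,5,12,3]
nums[mid]=11<12: swap nums[2],nums[2]; lo=3,mid=3 → [10,6,11,5,12,3]
nums[mid]=5<12: swap nums[3],nums[3]; lo=4,mid=4 → [10,6,11,5,12,3]
nums[mid]=12=12: mid=5
nums[mid]=3<12: swap nums[4],nums[5]; lo=5,mid=6 → [10,6,11,5,3,12]
end: lo=5, hi=5; nums = [10,6,11,5,3,12]

(5, 5)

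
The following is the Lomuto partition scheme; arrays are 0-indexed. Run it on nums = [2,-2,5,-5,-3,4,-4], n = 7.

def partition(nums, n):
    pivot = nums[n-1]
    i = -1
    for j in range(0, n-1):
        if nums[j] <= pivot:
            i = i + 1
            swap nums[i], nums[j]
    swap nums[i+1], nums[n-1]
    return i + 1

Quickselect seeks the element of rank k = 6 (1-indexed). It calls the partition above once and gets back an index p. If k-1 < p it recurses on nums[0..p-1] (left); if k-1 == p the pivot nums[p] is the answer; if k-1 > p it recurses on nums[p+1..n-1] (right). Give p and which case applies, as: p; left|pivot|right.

pivot = nums[6] = -4; i = -1
j=0: nums[0]=2 > -4 → no swap
j=1: nums[1]=-2 > -4 → no swap
j=2: nums[2]=5 > -4 → no swap
j=3: nums[3]=-5 ≤ -4 → i=0, swap nums[0],nums[3] → [-5,-2,5,2,-3,4,-4]
j=4: nums[4]=-3 > -4 → no swap
j=5: nums[5]=4 > -4 → no swap
final swap nums[1],nums[6] → [-5,-4,5,2,-3,4,-2]; return 1
p = 1; k-1 = 5 > 1 ⇒ right

1; right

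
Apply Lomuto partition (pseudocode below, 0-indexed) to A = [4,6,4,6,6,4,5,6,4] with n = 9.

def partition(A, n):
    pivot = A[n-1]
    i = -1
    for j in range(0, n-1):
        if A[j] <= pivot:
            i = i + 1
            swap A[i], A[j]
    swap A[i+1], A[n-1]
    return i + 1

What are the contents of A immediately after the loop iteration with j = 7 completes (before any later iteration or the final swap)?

pivot = A[8] = 4; i = -1
j=0: A[0]=4 ≤ 4 → i=0, swap A[0],A[0] (no change) → [4,6,4,6,6,4,5,6,4]
j=1: A[1]=6 > 4 → no swap
j=2: A[2]=4 ≤ 4 → i=1, swap A[1],A[2] → [4,4,6,6,6,4,5,6,4]
j=3: A[3]=6 > 4 → no swap
j=4: A[4]=6 > 4 → no swap
j=5: A[5]=4 ≤ 4 → i=2, swap A[2],A[5] → [4,4,4,6,6,6,5,6,4]
j=6: A[6]=5 > 4 → no swap
j=7: A[7]=6 > 4 → no swap
(after j=7) A = [4,4,4,6,6,6,5,6,4]

[4,4,4,6,6,6,5,6,4]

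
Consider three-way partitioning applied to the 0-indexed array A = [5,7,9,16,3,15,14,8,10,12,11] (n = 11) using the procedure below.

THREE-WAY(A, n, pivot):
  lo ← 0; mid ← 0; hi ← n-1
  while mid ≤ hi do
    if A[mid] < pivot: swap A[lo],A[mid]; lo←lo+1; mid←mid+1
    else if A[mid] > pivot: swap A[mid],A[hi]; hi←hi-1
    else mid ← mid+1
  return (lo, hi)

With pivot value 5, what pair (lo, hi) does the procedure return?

(1, 1)

lo=0 mid=0 hi=10
5=5: mid=1
7>5: swap(1,10), hi=9 ⇒ [5,11,9,16,3,15,14,8,10,12,7]
11>5: swap(1,9), hi=8 ⇒ [5,12,9,16,3,15,14,8,10,11,7]
12>5: swap(1,8), hi=7 ⇒ [5,10,9,16,3,15,14,8,12,11,7]
10>5: swap(1,7), hi=6 ⇒ [5,8,9,16,3,15,14,10,12,11,7]
8>5: swap(1,6), hi=5 ⇒ [5,14,9,16,3,15,8,10,12,11,7]
14>5: swap(1,5), hi=4 ⇒ [5,15,9,16,3,14,8,10,12,11,7]
15>5: swap(1,4), hi=3 ⇒ [5,3,9,16,15,14,8,10,12,11,7]
3<5: swap(0,1), lo=1 mid=2 ⇒ [3,5,9,16,15,14,8,10,12,11,7]
9>5: swap(2,3), hi=2 ⇒ [3,5,16,9,15,14,8,10,12,11,7]
16>5: swap(2,2), hi=1 ⇒ [3,5,16,9,15,14,8,10,12,11,7]
done. lo=1 hi=1; A=[3,5,16,9,15,14,8,10,12,11,7]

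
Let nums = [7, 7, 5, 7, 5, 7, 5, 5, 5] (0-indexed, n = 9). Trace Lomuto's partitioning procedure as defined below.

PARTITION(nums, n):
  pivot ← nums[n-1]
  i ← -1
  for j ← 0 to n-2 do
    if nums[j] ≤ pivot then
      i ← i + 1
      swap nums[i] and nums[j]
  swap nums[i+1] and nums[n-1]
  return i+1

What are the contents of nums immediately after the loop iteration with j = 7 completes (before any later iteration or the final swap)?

[5, 5, 5, 5, 7, 7, 7, 7, 5]

pivot = nums[8] = 5; i = -1
j=0: nums[0]=7 > 5 → no swap
j=1: nums[1]=7 > 5 → no swap
j=2: nums[2]=5 ≤ 5 → i=0, swap nums[0],nums[2] → [5, 7, 7, 7, 5, 7, 5, 5, 5]
j=3: nums[3]=7 > 5 → no swap
j=4: nums[4]=5 ≤ 5 → i=1, swap nums[1],nums[4] → [5, 5, 7, 7, 7, 7, 5, 5, 5]
j=5: nums[5]=7 > 5 → no swap
j=6: nums[6]=5 ≤ 5 → i=2, swap nums[2],nums[6] → [5, 5, 5, 7, 7, 7, 7, 5, 5]
j=7: nums[7]=5 ≤ 5 → i=3, swap nums[3],nums[7] → [5, 5, 5, 5, 7, 7, 7, 7, 5]
(after j=7) nums = [5, 5, 5, 5, 7, 7, 7, 7, 5]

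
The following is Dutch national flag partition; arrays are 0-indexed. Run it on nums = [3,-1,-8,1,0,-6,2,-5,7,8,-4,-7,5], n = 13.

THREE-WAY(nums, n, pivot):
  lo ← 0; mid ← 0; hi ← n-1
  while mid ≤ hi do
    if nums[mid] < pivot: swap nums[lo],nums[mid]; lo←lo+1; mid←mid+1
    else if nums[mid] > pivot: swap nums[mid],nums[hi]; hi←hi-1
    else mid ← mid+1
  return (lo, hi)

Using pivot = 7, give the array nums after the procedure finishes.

[3,-1,-8,1,0,-6,2,-5,5,-4,-7,7,8]

pivot = 7; lo=0, mid=0, hi=12
nums[mid]=3<7: swap nums[0],nums[0]; lo=1,mid=1 → [3,-1,-8,1,0,-6,2,-5,7,8,-4,-7,5]
nums[mid]=-1<7: swap nums[1],nums[1]; lo=2,mid=2 → [3,-1,-8,1,0,-6,2,-5,7,8,-4,-7,5]
nums[mid]=-8<7: swap nums[2],nums[2]; lo=3,mid=3 → [3,-1,-8,1,0,-6,2,-5,7,8,-4,-7,5]
nums[mid]=1<7: swap nums[3],nums[3]; lo=4,mid=4 → [3,-1,-8,1,0,-6,2,-5,7,8,-4,-7,5]
nums[mid]=0<7: swap nums[4],nums[4]; lo=5,mid=5 → [3,-1,-8,1,0,-6,2,-5,7,8,-4,-7,5]
nums[mid]=-6<7: swap nums[5],nums[5]; lo=6,mid=6 → [3,-1,-8,1,0,-6,2,-5,7,8,-4,-7,5]
nums[mid]=2<7: swap nums[6],nums[6]; lo=7,mid=7 → [3,-1,-8,1,0,-6,2,-5,7,8,-4,-7,5]
nums[mid]=-5<7: swap nums[7],nums[7]; lo=8,mid=8 → [3,-1,-8,1,0,-6,2,-5,7,8,-4,-7,5]
nums[mid]=7=7: mid=9
nums[mid]=8>7: swap nums[9],nums[12]; hi=11 → [3,-1,-8,1,0,-6,2,-5,7,5,-4,-7,8]
nums[mid]=5<7: swap nums[8],nums[9]; lo=9,mid=10 → [3,-1,-8,1,0,-6,2,-5,5,7,-4,-7,8]
nums[mid]=-4<7: swap nums[9],nums[10]; lo=10,mid=11 → [3,-1,-8,1,0,-6,2,-5,5,-4,7,-7,8]
nums[mid]=-7<7: swap nums[10],nums[11]; lo=11,mid=12 → [3,-1,-8,1,0,-6,2,-5,5,-4,-7,7,8]
end: lo=11, hi=11; nums = [3,-1,-8,1,0,-6,2,-5,5,-4,-7,7,8]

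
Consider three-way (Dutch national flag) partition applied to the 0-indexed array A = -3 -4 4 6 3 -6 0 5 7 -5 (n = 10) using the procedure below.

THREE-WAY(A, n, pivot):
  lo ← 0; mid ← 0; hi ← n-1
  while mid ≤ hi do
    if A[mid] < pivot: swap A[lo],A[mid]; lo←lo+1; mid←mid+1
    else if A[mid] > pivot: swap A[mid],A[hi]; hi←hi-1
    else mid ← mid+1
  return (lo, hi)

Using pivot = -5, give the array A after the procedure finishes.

pivot = -5; lo=0, mid=0, hi=9
A[mid]=-3>-5: swap A[0],A[9]; hi=8 → -5 -4 4 6 3 -6 0 5 7 -3
A[mid]=-5=-5: mid=1
A[mid]=-4>-5: swap A[1],A[8]; hi=7 → -5 7 4 6 3 -6 0 5 -4 -3
A[mid]=7>-5: swap A[1],A[7]; hi=6 → -5 5 4 6 3 -6 0 7 -4 -3
A[mid]=5>-5: swap A[1],A[6]; hi=5 → -5 0 4 6 3 -6 5 7 -4 -3
A[mid]=0>-5: swap A[1],A[5]; hi=4 → -5 -6 4 6 3 0 5 7 -4 -3
A[mid]=-6<-5: swap A[0],A[1]; lo=1,mid=2 → -6 -5 4 6 3 0 5 7 -4 -3
A[mid]=4>-5: swap A[2],A[4]; hi=3 → -6 -5 3 6 4 0 5 7 -4 -3
A[mid]=3>-5: swap A[2],A[3]; hi=2 → -6 -5 6 3 4 0 5 7 -4 -3
A[mid]=6>-5: swap A[2],A[2]; hi=1 → -6 -5 6 3 4 0 5 7 -4 -3
end: lo=1, hi=1; A = -6 -5 6 3 4 0 5 7 -4 -3

-6 -5 6 3 4 0 5 7 -4 -3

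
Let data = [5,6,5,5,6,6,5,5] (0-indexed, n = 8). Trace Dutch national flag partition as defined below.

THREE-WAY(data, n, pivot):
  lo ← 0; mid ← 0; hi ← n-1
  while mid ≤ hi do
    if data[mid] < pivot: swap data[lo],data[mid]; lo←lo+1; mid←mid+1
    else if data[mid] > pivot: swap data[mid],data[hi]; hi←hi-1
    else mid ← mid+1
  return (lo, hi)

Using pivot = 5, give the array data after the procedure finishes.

[5,5,5,5,5,6,6,6]

pivot = 5; lo=0, mid=0, hi=7
data[mid]=5=5: mid=1
data[mid]=6>5: swap data[1],data[7]; hi=6 → [5,5,5,5,6,6,5,6]
data[mid]=5=5: mid=2
data[mid]=5=5: mid=3
data[mid]=5=5: mid=4
data[mid]=6>5: swap data[4],data[6]; hi=5 → [5,5,5,5,5,6,6,6]
data[mid]=5=5: mid=5
data[mid]=6>5: swap data[5],data[5]; hi=4 → [5,5,5,5,5,6,6,6]
end: lo=0, hi=4; data = [5,5,5,5,5,6,6,6]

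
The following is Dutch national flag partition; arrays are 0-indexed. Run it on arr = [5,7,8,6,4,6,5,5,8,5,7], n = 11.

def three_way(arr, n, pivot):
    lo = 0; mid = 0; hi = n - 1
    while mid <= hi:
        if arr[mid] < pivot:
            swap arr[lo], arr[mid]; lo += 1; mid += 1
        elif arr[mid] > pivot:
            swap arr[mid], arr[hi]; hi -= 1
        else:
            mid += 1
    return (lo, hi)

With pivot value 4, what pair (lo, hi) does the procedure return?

pivot = 4; lo=0, mid=0, hi=10
arr[mid]=5>4: swap arr[0],arr[10]; hi=9 → [7,7,8,6,4,6,5,5,8,5,5]
arr[mid]=7>4: swap arr[0],arr[9]; hi=8 → [5,7,8,6,4,6,5,5,8,7,5]
arr[mid]=5>4: swap arr[0],arr[8]; hi=7 → [8,7,8,6,4,6,5,5,5,7,5]
arr[mid]=8>4: swap arr[0],arr[7]; hi=6 → [5,7,8,6,4,6,5,8,5,7,5]
arr[mid]=5>4: swap arr[0],arr[6]; hi=5 → [5,7,8,6,4,6,5,8,5,7,5]
arr[mid]=5>4: swap arr[0],arr[5]; hi=4 → [6,7,8,6,4,5,5,8,5,7,5]
arr[mid]=6>4: swap arr[0],arr[4]; hi=3 → [4,7,8,6,6,5,5,8,5,7,5]
arr[mid]=4=4: mid=1
arr[mid]=7>4: swap arr[1],arr[3]; hi=2 → [4,6,8,7,6,5,5,8,5,7,5]
arr[mid]=6>4: swap arr[1],arr[2]; hi=1 → [4,8,6,7,6,5,5,8,5,7,5]
arr[mid]=8>4: swap arr[1],arr[1]; hi=0 → [4,8,6,7,6,5,5,8,5,7,5]
end: lo=0, hi=0; arr = [4,8,6,7,6,5,5,8,5,7,5]

(0, 0)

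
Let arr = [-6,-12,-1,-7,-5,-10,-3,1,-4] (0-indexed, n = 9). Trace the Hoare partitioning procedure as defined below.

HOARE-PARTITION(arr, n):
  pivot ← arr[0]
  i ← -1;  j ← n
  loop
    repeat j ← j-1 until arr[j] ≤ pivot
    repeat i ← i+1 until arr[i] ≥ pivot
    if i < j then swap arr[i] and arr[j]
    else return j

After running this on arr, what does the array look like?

[-10,-12,-7,-1,-5,-6,-3,1,-4]

pivot=-6
j stops at 5 (-10), i stops at 0 (-6); swap ⇒ [-10,-12,-1,-7,-5,-6,-3,1,-4]
j stops at 3 (-7), i stops at 2 (-1); swap ⇒ [-10,-12,-7,-1,-5,-6,-3,1,-4]
j stops at 2, i stops at 3; i≥j ⇒ return 2. arr=[-10,-12,-7,-1,-5,-6,-3,1,-4]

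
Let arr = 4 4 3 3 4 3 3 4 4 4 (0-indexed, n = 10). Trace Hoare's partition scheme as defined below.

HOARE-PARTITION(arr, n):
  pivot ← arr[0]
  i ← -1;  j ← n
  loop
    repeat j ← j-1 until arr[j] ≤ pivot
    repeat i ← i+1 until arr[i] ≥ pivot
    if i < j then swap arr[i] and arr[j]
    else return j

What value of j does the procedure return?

pivot = arr[0] = 4; i = -1, j = 10
j→9 (arr[9]=4≤4), i→0 (arr[0]=4≥4); i<j, swap → 4 4 3 3 4 3 3 4 4 4
j→8 (arr[8]=4≤4), i→1 (arr[1]=4≥4); i<j, swap → 4 4 3 3 4 3 3 4 4 4
j→7 (arr[7]=4≤4), i→4 (arr[4]=4≥4); i<j, swap → 4 4 3 3 4 3 3 4 4 4
j→6, i→7; i≥j, return j=6. arr = 4 4 3 3 4 3 3 4 4 4

6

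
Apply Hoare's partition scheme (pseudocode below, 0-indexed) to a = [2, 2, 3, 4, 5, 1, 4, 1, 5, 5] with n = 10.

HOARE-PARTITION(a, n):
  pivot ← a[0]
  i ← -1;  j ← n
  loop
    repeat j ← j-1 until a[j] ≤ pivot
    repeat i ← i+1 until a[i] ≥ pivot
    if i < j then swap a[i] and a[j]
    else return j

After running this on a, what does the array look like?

[1, 1, 3, 4, 5, 2, 4, 2, 5, 5]

pivot=2
j stops at 7 (1), i stops at 0 (2); swap ⇒ [1, 2, 3, 4, 5, 1, 4, 2, 5, 5]
j stops at 5 (1), i stops at 1 (2); swap ⇒ [1, 1, 3, 4, 5, 2, 4, 2, 5, 5]
j stops at 1, i stops at 2; i≥j ⇒ return 1. a=[1, 1, 3, 4, 5, 2, 4, 2, 5, 5]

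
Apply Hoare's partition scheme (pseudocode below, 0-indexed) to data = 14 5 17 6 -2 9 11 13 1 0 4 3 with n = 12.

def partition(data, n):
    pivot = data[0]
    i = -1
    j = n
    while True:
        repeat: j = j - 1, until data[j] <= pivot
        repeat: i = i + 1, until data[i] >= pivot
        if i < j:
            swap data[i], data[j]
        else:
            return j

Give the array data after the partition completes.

3 5 4 6 -2 9 11 13 1 0 17 14

pivot=14
j stops at 11 (3), i stops at 0 (14); swap ⇒ 3 5 17 6 -2 9 11 13 1 0 4 14
j stops at 10 (4), i stops at 2 (17); swap ⇒ 3 5 4 6 -2 9 11 13 1 0 17 14
j stops at 9, i stops at 10; i≥j ⇒ return 9. data=3 5 4 6 -2 9 11 13 1 0 17 14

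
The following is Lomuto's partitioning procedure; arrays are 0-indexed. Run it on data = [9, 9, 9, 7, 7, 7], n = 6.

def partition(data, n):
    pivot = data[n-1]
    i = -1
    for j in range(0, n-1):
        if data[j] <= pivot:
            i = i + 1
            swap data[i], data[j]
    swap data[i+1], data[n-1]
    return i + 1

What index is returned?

pivot = data[5] = 7; i = -1
j=0: data[0]=9 > 7 → no swap
j=1: data[1]=9 > 7 → no swap
j=2: data[2]=9 > 7 → no swap
j=3: data[3]=7 ≤ 7 → i=0, swap data[0],data[3] → [7, 9, 9, 9, 7, 7]
j=4: data[4]=7 ≤ 7 → i=1, swap data[1],data[4] → [7, 7, 9, 9, 9, 7]
final swap data[2],data[5] → [7, 7, 7, 9, 9, 9]; return 2

2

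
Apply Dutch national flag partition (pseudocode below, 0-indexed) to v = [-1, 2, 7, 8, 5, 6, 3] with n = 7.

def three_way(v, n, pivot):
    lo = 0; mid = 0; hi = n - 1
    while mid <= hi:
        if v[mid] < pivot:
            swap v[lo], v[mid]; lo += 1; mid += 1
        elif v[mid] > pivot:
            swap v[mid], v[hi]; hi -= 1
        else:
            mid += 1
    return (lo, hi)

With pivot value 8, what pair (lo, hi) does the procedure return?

(6, 6)

lo=0 mid=0 hi=6
-1<8: swap(0,0), lo=1 mid=1 ⇒ [-1, 2, 7, 8, 5, 6, 3]
2<8: swap(1,1), lo=2 mid=2 ⇒ [-1, 2, 7, 8, 5, 6, 3]
7<8: swap(2,2), lo=3 mid=3 ⇒ [-1, 2, 7, 8, 5, 6, 3]
8=8: mid=4
5<8: swap(3,4), lo=4 mid=5 ⇒ [-1, 2, 7, 5, 8, 6, 3]
6<8: swap(4,5), lo=5 mid=6 ⇒ [-1, 2, 7, 5, 6, 8, 3]
3<8: swap(5,6), lo=6 mid=7 ⇒ [-1, 2, 7, 5, 6, 3, 8]
done. lo=6 hi=6; v=[-1, 2, 7, 5, 6, 3, 8]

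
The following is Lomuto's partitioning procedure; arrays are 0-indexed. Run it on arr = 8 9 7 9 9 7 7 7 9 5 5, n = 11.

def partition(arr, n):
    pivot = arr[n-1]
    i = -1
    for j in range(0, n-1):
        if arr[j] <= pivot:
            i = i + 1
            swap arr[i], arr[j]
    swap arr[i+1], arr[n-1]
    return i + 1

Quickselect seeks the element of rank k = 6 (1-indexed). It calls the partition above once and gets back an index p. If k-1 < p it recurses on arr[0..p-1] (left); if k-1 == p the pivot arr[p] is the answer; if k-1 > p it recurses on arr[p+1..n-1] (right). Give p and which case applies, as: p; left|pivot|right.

pivot = arr[10] = 5; i = -1
j=0: arr[0]=8 > 5 → no swap
j=1: arr[1]=9 > 5 → no swap
j=2: arr[2]=7 > 5 → no swap
j=3: arr[3]=9 > 5 → no swap
j=4: arr[4]=9 > 5 → no swap
j=5: arr[5]=7 > 5 → no swap
j=6: arr[6]=7 > 5 → no swap
j=7: arr[7]=7 > 5 → no swap
j=8: arr[8]=9 > 5 → no swap
j=9: arr[9]=5 ≤ 5 → i=0, swap arr[0],arr[9] → 5 9 7 9 9 7 7 7 9 8 5
final swap arr[1],arr[10] → 5 5 7 9 9 7 7 7 9 8 9; return 1
p = 1; k-1 = 5 > 1 ⇒ right

1; right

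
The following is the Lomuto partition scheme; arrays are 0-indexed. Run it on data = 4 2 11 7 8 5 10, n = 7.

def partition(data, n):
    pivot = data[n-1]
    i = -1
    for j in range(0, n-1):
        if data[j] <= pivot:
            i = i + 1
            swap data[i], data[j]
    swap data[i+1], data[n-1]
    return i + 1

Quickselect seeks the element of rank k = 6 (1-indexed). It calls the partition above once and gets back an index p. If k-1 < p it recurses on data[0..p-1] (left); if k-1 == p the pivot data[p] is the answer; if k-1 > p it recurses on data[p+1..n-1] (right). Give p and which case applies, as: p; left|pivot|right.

5; pivot

pivot = data[6] = 10; i = -1
j=0: data[0]=4 ≤ 10 → i=0, swap data[0],data[0] (no change) → 4 2 11 7 8 5 10
j=1: data[1]=2 ≤ 10 → i=1, swap data[1],data[1] (no change) → 4 2 11 7 8 5 10
j=2: data[2]=11 > 10 → no swap
j=3: data[3]=7 ≤ 10 → i=2, swap data[2],data[3] → 4 2 7 11 8 5 10
j=4: data[4]=8 ≤ 10 → i=3, swap data[3],data[4] → 4 2 7 8 11 5 10
j=5: data[5]=5 ≤ 10 → i=4, swap data[4],data[5] → 4 2 7 8 5 11 10
final swap data[5],data[6] → 4 2 7 8 5 10 11; return 5
p = 5; k-1 = 5 == 5 ⇒ pivot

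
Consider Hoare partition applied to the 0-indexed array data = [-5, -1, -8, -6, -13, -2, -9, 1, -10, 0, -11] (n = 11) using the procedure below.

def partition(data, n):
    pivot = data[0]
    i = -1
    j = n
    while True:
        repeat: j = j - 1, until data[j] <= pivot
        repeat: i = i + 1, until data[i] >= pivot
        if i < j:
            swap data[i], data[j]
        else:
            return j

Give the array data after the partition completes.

[-11, -10, -8, -6, -13, -9, -2, 1, -1, 0, -5]

pivot=-5
j stops at 10 (-11), i stops at 0 (-5); swap ⇒ [-11, -1, -8, -6, -13, -2, -9, 1, -10, 0, -5]
j stops at 8 (-10), i stops at 1 (-1); swap ⇒ [-11, -10, -8, -6, -13, -2, -9, 1, -1, 0, -5]
j stops at 6 (-9), i stops at 5 (-2); swap ⇒ [-11, -10, -8, -6, -13, -9, -2, 1, -1, 0, -5]
j stops at 5, i stops at 6; i≥j ⇒ return 5. data=[-11, -10, -8, -6, -13, -9, -2, 1, -1, 0, -5]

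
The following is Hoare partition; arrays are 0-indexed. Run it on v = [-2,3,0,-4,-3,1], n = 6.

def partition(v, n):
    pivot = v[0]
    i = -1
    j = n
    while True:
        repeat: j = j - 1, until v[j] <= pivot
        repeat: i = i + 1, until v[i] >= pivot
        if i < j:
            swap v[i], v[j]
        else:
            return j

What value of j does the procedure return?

pivot=-2
j stops at 4 (-3), i stops at 0 (-2); swap ⇒ [-3,3,0,-4,-2,1]
j stops at 3 (-4), i stops at 1 (3); swap ⇒ [-3,-4,0,3,-2,1]
j stops at 1, i stops at 2; i≥j ⇒ return 1. v=[-3,-4,0,3,-2,1]

1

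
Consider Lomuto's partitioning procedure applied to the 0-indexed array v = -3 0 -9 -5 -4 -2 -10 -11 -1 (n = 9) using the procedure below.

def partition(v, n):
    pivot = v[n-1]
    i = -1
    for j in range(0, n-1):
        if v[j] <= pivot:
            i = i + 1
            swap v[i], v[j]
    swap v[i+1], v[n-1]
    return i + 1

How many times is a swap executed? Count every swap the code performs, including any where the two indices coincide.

8

pivot = v[8] = -1; i = -1
j=0: v[0]=-3 ≤ -1 → i=0, swap v[0],v[0] (no change) → -3 0 -9 -5 -4 -2 -10 -11 -1
j=1: v[1]=0 > -1 → no swap
j=2: v[2]=-9 ≤ -1 → i=1, swap v[1],v[2] → -3 -9 0 -5 -4 -2 -10 -11 -1
j=3: v[3]=-5 ≤ -1 → i=2, swap v[2],v[3] → -3 -9 -5 0 -4 -2 -10 -11 -1
j=4: v[4]=-4 ≤ -1 → i=3, swap v[3],v[4] → -3 -9 -5 -4 0 -2 -10 -11 -1
j=5: v[5]=-2 ≤ -1 → i=4, swap v[4],v[5] → -3 -9 -5 -4 -2 0 -10 -11 -1
j=6: v[6]=-10 ≤ -1 → i=5, swap v[5],v[6] → -3 -9 -5 -4 -2 -10 0 -11 -1
j=7: v[7]=-11 ≤ -1 → i=6, swap v[6],v[7] → -3 -9 -5 -4 -2 -10 -11 0 -1
final swap v[7],v[8] → -3 -9 -5 -4 -2 -10 -11 -1 0; return 7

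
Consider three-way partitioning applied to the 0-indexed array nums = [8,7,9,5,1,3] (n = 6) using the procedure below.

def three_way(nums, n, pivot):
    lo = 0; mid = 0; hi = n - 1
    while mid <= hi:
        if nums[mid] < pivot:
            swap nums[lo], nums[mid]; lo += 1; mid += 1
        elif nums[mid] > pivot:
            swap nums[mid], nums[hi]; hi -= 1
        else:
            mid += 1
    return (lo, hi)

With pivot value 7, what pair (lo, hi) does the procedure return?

pivot = 7; lo=0, mid=0, hi=5
nums[mid]=8>7: swap nums[0],nums[5]; hi=4 → [3,7,9,5,1,8]
nums[mid]=3<7: swap nums[0],nums[0]; lo=1,mid=1 → [3,7,9,5,1,8]
nums[mid]=7=7: mid=2
nums[mid]=9>7: swap nums[2],nums[4]; hi=3 → [3,7,1,5,9,8]
nums[mid]=1<7: swap nums[1],nums[2]; lo=2,mid=3 → [3,1,7,5,9,8]
nums[mid]=5<7: swap nums[2],nums[3]; lo=3,mid=4 → [3,1,5,7,9,8]
end: lo=3, hi=3; nums = [3,1,5,7,9,8]

(3, 3)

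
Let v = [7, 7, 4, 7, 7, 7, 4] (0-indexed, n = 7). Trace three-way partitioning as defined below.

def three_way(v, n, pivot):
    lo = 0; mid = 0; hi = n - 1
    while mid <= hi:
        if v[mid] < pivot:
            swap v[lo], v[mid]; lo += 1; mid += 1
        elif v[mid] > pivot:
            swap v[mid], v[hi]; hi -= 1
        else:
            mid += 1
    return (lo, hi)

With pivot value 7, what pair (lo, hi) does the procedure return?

(2, 6)

pivot = 7; lo=0, mid=0, hi=6
v[mid]=7=7: mid=1
v[mid]=7=7: mid=2
v[mid]=4<7: swap v[0],v[2]; lo=1,mid=3 → [4, 7, 7, 7, 7, 7, 4]
v[mid]=7=7: mid=4
v[mid]=7=7: mid=5
v[mid]=7=7: mid=6
v[mid]=4<7: swap v[1],v[6]; lo=2,mid=7 → [4, 4, 7, 7, 7, 7, 7]
end: lo=2, hi=6; v = [4, 4, 7, 7, 7, 7, 7]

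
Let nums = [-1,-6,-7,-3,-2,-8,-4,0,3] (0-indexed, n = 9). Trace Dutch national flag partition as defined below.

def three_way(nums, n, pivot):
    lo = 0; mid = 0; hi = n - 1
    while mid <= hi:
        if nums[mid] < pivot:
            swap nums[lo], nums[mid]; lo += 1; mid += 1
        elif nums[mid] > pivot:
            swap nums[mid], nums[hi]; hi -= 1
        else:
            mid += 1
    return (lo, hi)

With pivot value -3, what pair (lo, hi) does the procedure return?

lo=0 mid=0 hi=8
-1>-3: swap(0,8), hi=7 ⇒ [3,-6,-7,-3,-2,-8,-4,0,-1]
3>-3: swap(0,7), hi=6 ⇒ [0,-6,-7,-3,-2,-8,-4,3,-1]
0>-3: swap(0,6), hi=5 ⇒ [-4,-6,-7,-3,-2,-8,0,3,-1]
-4<-3: swap(0,0), lo=1 mid=1 ⇒ [-4,-6,-7,-3,-2,-8,0,3,-1]
-6<-3: swap(1,1), lo=2 mid=2 ⇒ [-4,-6,-7,-3,-2,-8,0,3,-1]
-7<-3: swap(2,2), lo=3 mid=3 ⇒ [-4,-6,-7,-3,-2,-8,0,3,-1]
-3=-3: mid=4
-2>-3: swap(4,5), hi=4 ⇒ [-4,-6,-7,-3,-8,-2,0,3,-1]
-8<-3: swap(3,4), lo=4 mid=5 ⇒ [-4,-6,-7,-8,-3,-2,0,3,-1]
done. lo=4 hi=4; nums=[-4,-6,-7,-8,-3,-2,0,3,-1]

(4, 4)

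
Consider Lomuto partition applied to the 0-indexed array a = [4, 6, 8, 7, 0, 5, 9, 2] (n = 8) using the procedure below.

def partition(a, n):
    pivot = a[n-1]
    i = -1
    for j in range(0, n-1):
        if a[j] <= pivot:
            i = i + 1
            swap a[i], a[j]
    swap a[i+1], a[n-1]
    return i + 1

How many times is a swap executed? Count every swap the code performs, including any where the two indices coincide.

2

pivot = a[7] = 2; i = -1
j=0: a[0]=4 > 2 → no swap
j=1: a[1]=6 > 2 → no swap
j=2: a[2]=8 > 2 → no swap
j=3: a[3]=7 > 2 → no swap
j=4: a[4]=0 ≤ 2 → i=0, swap a[0],a[4] → [0, 6, 8, 7, 4, 5, 9, 2]
j=5: a[5]=5 > 2 → no swap
j=6: a[6]=9 > 2 → no swap
final swap a[1],a[7] → [0, 2, 8, 7, 4, 5, 9, 6]; return 1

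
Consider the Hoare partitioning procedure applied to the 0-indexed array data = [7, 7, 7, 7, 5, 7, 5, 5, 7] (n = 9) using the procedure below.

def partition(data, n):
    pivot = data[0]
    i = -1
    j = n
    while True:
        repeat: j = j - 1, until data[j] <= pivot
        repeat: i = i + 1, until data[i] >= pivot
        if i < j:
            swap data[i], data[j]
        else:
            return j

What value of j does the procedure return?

4

pivot=7
j stops at 8 (7), i stops at 0 (7); swap ⇒ [7, 7, 7, 7, 5, 7, 5, 5, 7]
j stops at 7 (5), i stops at 1 (7); swap ⇒ [7, 5, 7, 7, 5, 7, 5, 7, 7]
j stops at 6 (5), i stops at 2 (7); swap ⇒ [7, 5, 5, 7, 5, 7, 7, 7, 7]
j stops at 5 (7), i stops at 3 (7); swap ⇒ [7, 5, 5, 7, 5, 7, 7, 7, 7]
j stops at 4, i stops at 5; i≥j ⇒ return 4. data=[7, 5, 5, 7, 5, 7, 7, 7, 7]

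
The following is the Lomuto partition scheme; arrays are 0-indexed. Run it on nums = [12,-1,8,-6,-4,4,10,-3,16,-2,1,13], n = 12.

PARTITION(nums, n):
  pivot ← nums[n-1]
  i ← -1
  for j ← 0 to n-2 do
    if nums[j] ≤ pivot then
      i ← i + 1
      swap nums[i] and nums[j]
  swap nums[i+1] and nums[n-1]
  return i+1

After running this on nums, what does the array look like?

pivot = nums[11] = 13; i = -1
j=0: nums[0]=12 ≤ 13 → i=0, swap nums[0],nums[0] (no change) → [12,-1,8,-6,-4,4,10,-3,16,-2,1,13]
j=1: nums[1]=-1 ≤ 13 → i=1, swap nums[1],nums[1] (no change) → [12,-1,8,-6,-4,4,10,-3,16,-2,1,13]
j=2: nums[2]=8 ≤ 13 → i=2, swap nums[2],nums[2] (no change) → [12,-1,8,-6,-4,4,10,-3,16,-2,1,13]
j=3: nums[3]=-6 ≤ 13 → i=3, swap nums[3],nums[3] (no change) → [12,-1,8,-6,-4,4,10,-3,16,-2,1,13]
j=4: nums[4]=-4 ≤ 13 → i=4, swap nums[4],nums[4] (no change) → [12,-1,8,-6,-4,4,10,-3,16,-2,1,13]
j=5: nums[5]=4 ≤ 13 → i=5, swap nums[5],nums[5] (no change) → [12,-1,8,-6,-4,4,10,-3,16,-2,1,13]
j=6: nums[6]=10 ≤ 13 → i=6, swap nums[6],nums[6] (no change) → [12,-1,8,-6,-4,4,10,-3,16,-2,1,13]
j=7: nums[7]=-3 ≤ 13 → i=7, swap nums[7],nums[7] (no change) → [12,-1,8,-6,-4,4,10,-3,16,-2,1,13]
j=8: nums[8]=16 > 13 → no swap
j=9: nums[9]=-2 ≤ 13 → i=8, swap nums[8],nums[9] → [12,-1,8,-6,-4,4,10,-3,-2,16,1,13]
j=10: nums[10]=1 ≤ 13 → i=9, swap nums[9],nums[10] → [12,-1,8,-6,-4,4,10,-3,-2,1,16,13]
final swap nums[10],nums[11] → [12,-1,8,-6,-4,4,10,-3,-2,1,13,16]; return 10

[12,-1,8,-6,-4,4,10,-3,-2,1,13,16]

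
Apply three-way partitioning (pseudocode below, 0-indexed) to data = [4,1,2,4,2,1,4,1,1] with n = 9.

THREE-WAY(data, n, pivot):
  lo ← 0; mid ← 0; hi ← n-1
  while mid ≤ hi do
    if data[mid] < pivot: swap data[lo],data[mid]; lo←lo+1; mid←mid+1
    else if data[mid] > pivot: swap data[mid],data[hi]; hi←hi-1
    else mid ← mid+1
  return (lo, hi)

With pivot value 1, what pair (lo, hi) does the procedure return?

lo=0 mid=0 hi=8
4>1: swap(0,8), hi=7 ⇒ [1,1,2,4,2,1,4,1,4]
1=1: mid=1
1=1: mid=2
2>1: swap(2,7), hi=6 ⇒ [1,1,1,4,2,1,4,2,4]
1=1: mid=3
4>1: swap(3,6), hi=5 ⇒ [1,1,1,4,2,1,4,2,4]
4>1: swap(3,5), hi=4 ⇒ [1,1,1,1,2,4,4,2,4]
1=1: mid=4
2>1: swap(4,4), hi=3 ⇒ [1,1,1,1,2,4,4,2,4]
done. lo=0 hi=3; data=[1,1,1,1,2,4,4,2,4]

(0, 3)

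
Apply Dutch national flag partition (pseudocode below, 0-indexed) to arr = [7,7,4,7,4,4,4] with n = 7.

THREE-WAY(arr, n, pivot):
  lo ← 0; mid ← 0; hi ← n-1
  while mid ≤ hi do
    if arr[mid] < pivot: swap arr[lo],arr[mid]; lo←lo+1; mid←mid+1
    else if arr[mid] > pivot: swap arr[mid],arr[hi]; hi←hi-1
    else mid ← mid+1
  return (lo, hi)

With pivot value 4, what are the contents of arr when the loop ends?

[4,4,4,4,7,7,7]

pivot = 4; lo=0, mid=0, hi=6
arr[mid]=7>4: swap arr[0],arr[6]; hi=5 → [4,7,4,7,4,4,7]
arr[mid]=4=4: mid=1
arr[mid]=7>4: swap arr[1],arr[5]; hi=4 → [4,4,4,7,4,7,7]
arr[mid]=4=4: mid=2
arr[mid]=4=4: mid=3
arr[mid]=7>4: swap arr[3],arr[4]; hi=3 → [4,4,4,4,7,7,7]
arr[mid]=4=4: mid=4
end: lo=0, hi=3; arr = [4,4,4,4,7,7,7]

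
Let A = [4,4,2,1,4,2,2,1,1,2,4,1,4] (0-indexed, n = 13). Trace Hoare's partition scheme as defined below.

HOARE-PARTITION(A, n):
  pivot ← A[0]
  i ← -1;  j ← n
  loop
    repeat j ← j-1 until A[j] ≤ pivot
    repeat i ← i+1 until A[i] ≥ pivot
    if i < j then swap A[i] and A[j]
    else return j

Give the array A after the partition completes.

[4,1,2,1,4,2,2,1,1,2,4,4,4]

pivot = A[0] = 4; i = -1, j = 13
j→12 (A[12]=4≤4), i→0 (A[0]=4≥4); i<j, swap → [4,4,2,1,4,2,2,1,1,2,4,1,4]
j→11 (A[11]=1≤4), i→1 (A[1]=4≥4); i<j, swap → [4,1,2,1,4,2,2,1,1,2,4,4,4]
j→10 (A[10]=4≤4), i→4 (A[4]=4≥4); i<j, swap → [4,1,2,1,4,2,2,1,1,2,4,4,4]
j→9, i→10; i≥j, return j=9. A = [4,1,2,1,4,2,2,1,1,2,4,4,4]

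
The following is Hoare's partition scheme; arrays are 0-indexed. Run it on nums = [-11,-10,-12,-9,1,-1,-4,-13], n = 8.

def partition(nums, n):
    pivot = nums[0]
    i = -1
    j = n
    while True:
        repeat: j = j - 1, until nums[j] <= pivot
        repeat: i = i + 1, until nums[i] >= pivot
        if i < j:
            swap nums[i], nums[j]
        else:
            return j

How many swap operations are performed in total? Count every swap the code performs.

2

pivot = nums[0] = -11; i = -1, j = 8
j→7 (nums[7]=-13≤-11), i→0 (nums[0]=-11≥-11); i<j, swap → [-13,-10,-12,-9,1,-1,-4,-11]
j→2 (nums[2]=-12≤-11), i→1 (nums[1]=-10≥-11); i<j, swap → [-13,-12,-10,-9,1,-1,-4,-11]
j→1, i→2; i≥j, return j=1. nums = [-13,-12,-10,-9,1,-1,-4,-11]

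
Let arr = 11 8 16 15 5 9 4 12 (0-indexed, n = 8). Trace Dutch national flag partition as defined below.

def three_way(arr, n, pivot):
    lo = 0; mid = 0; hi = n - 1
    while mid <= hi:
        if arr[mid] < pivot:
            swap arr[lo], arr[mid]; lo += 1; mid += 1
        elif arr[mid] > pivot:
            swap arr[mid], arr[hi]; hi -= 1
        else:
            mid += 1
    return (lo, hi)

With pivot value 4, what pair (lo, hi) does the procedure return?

(0, 0)

pivot = 4; lo=0, mid=0, hi=7
arr[mid]=11>4: swap arr[0],arr[7]; hi=6 → 12 8 16 15 5 9 4 11
arr[mid]=12>4: swap arr[0],arr[6]; hi=5 → 4 8 16 15 5 9 12 11
arr[mid]=4=4: mid=1
arr[mid]=8>4: swap arr[1],arr[5]; hi=4 → 4 9 16 15 5 8 12 11
arr[mid]=9>4: swap arr[1],arr[4]; hi=3 → 4 5 16 15 9 8 12 11
arr[mid]=5>4: swap arr[1],arr[3]; hi=2 → 4 15 16 5 9 8 12 11
arr[mid]=15>4: swap arr[1],arr[2]; hi=1 → 4 16 15 5 9 8 12 11
arr[mid]=16>4: swap arr[1],arr[1]; hi=0 → 4 16 15 5 9 8 12 11
end: lo=0, hi=0; arr = 4 16 15 5 9 8 12 11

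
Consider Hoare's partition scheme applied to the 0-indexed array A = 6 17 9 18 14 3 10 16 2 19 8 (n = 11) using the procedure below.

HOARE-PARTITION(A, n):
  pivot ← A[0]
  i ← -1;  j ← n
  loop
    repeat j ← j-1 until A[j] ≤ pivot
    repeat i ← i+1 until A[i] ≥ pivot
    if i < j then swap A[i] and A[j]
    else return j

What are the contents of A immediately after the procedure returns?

2 3 9 18 14 17 10 16 6 19 8

pivot = A[0] = 6; i = -1, j = 11
j→8 (A[8]=2≤6), i→0 (A[0]=6≥6); i<j, swap → 2 17 9 18 14 3 10 16 6 19 8
j→5 (A[5]=3≤6), i→1 (A[1]=17≥6); i<j, swap → 2 3 9 18 14 17 10 16 6 19 8
j→1, i→2; i≥j, return j=1. A = 2 3 9 18 14 17 10 16 6 19 8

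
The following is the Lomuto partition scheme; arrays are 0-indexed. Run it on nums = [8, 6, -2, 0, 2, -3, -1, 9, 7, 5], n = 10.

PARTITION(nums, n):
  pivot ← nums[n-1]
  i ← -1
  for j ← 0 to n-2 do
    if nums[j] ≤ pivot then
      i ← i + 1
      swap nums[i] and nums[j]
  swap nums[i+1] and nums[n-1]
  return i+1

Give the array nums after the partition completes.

pivot=5, i=-1
j=0: 8>5, skip
j=1: 6>5, skip
j=2: -2≤5, i=0, swap(0,2) ⇒ [-2, 6, 8, 0, 2, -3, -1, 9, 7, 5]
j=3: 0≤5, i=1, swap(1,3) ⇒ [-2, 0, 8, 6, 2, -3, -1, 9, 7, 5]
j=4: 2≤5, i=2, swap(2,4) ⇒ [-2, 0, 2, 6, 8, -3, -1, 9, 7, 5]
j=5: -3≤5, i=3, swap(3,5) ⇒ [-2, 0, 2, -3, 8, 6, -1, 9, 7, 5]
j=6: -1≤5, i=4, swap(4,6) ⇒ [-2, 0, 2, -3, -1, 6, 8, 9, 7, 5]
j=7: 9>5, skip
j=8: 7>5, skip
swap(5,9) ⇒ [-2, 0, 2, -3, -1, 5, 8, 9, 7, 6]; return 5

[-2, 0, 2, -3, -1, 5, 8, 9, 7, 6]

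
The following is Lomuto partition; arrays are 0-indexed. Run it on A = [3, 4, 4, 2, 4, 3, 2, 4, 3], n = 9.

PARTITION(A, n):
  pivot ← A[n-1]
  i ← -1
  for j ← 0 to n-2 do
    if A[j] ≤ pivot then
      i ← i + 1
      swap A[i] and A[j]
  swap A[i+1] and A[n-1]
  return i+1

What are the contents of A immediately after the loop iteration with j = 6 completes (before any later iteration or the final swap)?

pivot = A[8] = 3; i = -1
j=0: A[0]=3 ≤ 3 → i=0, swap A[0],A[0] (no change) → [3, 4, 4, 2, 4, 3, 2, 4, 3]
j=1: A[1]=4 > 3 → no swap
j=2: A[2]=4 > 3 → no swap
j=3: A[3]=2 ≤ 3 → i=1, swap A[1],A[3] → [3, 2, 4, 4, 4, 3, 2, 4, 3]
j=4: A[4]=4 > 3 → no swap
j=5: A[5]=3 ≤ 3 → i=2, swap A[2],A[5] → [3, 2, 3, 4, 4, 4, 2, 4, 3]
j=6: A[6]=2 ≤ 3 → i=3, swap A[3],A[6] → [3, 2, 3, 2, 4, 4, 4, 4, 3]
(after j=6) A = [3, 2, 3, 2, 4, 4, 4, 4, 3]

[3, 2, 3, 2, 4, 4, 4, 4, 3]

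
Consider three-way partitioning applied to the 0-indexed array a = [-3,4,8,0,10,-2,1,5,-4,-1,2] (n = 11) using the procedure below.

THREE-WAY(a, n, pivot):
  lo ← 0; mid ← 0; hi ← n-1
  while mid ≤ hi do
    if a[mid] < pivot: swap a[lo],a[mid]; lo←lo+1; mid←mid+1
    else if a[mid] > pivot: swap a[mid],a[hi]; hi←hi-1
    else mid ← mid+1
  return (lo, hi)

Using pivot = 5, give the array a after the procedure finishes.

lo=0 mid=0 hi=10
-3<5: swap(0,0), lo=1 mid=1 ⇒ [-3,4,8,0,10,-2,1,5,-4,-1,2]
4<5: swap(1,1), lo=2 mid=2 ⇒ [-3,4,8,0,10,-2,1,5,-4,-1,2]
8>5: swap(2,10), hi=9 ⇒ [-3,4,2,0,10,-2,1,5,-4,-1,8]
2<5: swap(2,2), lo=3 mid=3 ⇒ [-3,4,2,0,10,-2,1,5,-4,-1,8]
0<5: swap(3,3), lo=4 mid=4 ⇒ [-3,4,2,0,10,-2,1,5,-4,-1,8]
10>5: swap(4,9), hi=8 ⇒ [-3,4,2,0,-1,-2,1,5,-4,10,8]
-1<5: swap(4,4), lo=5 mid=5 ⇒ [-3,4,2,0,-1,-2,1,5,-4,10,8]
-2<5: swap(5,5), lo=6 mid=6 ⇒ [-3,4,2,0,-1,-2,1,5,-4,10,8]
1<5: swap(6,6), lo=7 mid=7 ⇒ [-3,4,2,0,-1,-2,1,5,-4,10,8]
5=5: mid=8
-4<5: swap(7,8), lo=8 mid=9 ⇒ [-3,4,2,0,-1,-2,1,-4,5,10,8]
done. lo=8 hi=8; a=[-3,4,2,0,-1,-2,1,-4,5,10,8]

[-3,4,2,0,-1,-2,1,-4,5,10,8]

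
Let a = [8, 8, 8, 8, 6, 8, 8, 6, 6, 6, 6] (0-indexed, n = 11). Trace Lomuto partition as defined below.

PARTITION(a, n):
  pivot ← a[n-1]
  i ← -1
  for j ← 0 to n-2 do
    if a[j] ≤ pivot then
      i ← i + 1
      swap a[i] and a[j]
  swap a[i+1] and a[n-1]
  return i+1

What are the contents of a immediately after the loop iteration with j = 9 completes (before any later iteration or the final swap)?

[6, 6, 6, 6, 8, 8, 8, 8, 8, 8, 6]

pivot = a[10] = 6; i = -1
j=0: a[0]=8 > 6 → no swap
j=1: a[1]=8 > 6 → no swap
j=2: a[2]=8 > 6 → no swap
j=3: a[3]=8 > 6 → no swap
j=4: a[4]=6 ≤ 6 → i=0, swap a[0],a[4] → [6, 8, 8, 8, 8, 8, 8, 6, 6, 6, 6]
j=5: a[5]=8 > 6 → no swap
j=6: a[6]=8 > 6 → no swap
j=7: a[7]=6 ≤ 6 → i=1, swap a[1],a[7] → [6, 6, 8, 8, 8, 8, 8, 8, 6, 6, 6]
j=8: a[8]=6 ≤ 6 → i=2, swap a[2],a[8] → [6, 6, 6, 8, 8, 8, 8, 8, 8, 6, 6]
j=9: a[9]=6 ≤ 6 → i=3, swap a[3],a[9] → [6, 6, 6, 6, 8, 8, 8, 8, 8, 8, 6]
(after j=9) a = [6, 6, 6, 6, 8, 8, 8, 8, 8, 8, 6]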